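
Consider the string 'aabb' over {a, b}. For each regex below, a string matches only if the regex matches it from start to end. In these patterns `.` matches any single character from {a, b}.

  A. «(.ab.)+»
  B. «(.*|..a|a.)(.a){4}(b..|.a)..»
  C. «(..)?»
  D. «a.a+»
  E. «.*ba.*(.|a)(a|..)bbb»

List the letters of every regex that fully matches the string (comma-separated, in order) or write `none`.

A

A → match
B → no match
C → no match
D → no match — must end with 'a'
E → no match — must end with 'bbb'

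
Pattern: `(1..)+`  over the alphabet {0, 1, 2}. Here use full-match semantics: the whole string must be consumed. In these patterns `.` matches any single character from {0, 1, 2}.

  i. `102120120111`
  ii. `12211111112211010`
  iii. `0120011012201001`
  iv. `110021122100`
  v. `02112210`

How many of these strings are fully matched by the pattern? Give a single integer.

1

i → match
ii → no match
iii → no match — must start with `1`
iv → no match
v → no match — must start with `1`
Total matched: 1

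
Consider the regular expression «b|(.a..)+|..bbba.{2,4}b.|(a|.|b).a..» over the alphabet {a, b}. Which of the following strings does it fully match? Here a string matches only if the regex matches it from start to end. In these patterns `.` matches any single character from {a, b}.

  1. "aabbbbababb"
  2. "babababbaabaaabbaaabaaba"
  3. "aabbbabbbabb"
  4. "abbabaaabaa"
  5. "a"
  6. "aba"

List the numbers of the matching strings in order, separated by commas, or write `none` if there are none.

1. "aabbbbababb" → no match
2 → match
3. "aabbbabbbabb" → match
4. "abbabaaabaa" → no match
5. "a" → no match
6. "aba" → no match

2, 3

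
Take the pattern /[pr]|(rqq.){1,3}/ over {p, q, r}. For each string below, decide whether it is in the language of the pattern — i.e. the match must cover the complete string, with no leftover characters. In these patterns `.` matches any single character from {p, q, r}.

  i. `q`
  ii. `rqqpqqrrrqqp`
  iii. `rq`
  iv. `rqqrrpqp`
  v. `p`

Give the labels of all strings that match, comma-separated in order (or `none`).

v

i. `q` → no match
ii. `rqqpqqrrrqqp` → no match
iii. `rq` → no match
iv. `rqqrrpqp` → no match
v. `p` → match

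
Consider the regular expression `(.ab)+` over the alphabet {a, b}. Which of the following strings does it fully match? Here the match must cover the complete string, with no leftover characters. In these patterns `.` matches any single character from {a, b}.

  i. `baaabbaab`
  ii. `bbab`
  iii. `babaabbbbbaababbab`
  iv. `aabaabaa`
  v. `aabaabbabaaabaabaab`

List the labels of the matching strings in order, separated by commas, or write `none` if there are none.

i → no match
ii → no match
iii → no match
iv → no match — must end with `ab`
v → no match

none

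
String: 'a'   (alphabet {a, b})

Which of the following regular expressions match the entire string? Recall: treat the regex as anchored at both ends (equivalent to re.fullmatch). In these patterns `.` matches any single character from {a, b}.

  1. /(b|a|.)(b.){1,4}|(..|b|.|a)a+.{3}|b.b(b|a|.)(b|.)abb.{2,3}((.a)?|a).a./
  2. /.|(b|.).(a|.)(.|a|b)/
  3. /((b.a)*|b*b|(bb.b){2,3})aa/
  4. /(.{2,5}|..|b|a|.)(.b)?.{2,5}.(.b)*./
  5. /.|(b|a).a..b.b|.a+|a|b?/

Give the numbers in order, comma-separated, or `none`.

2, 5

1 → no match
2 → match
3 → no match — must end with 'aa'
4 → no match
5 → match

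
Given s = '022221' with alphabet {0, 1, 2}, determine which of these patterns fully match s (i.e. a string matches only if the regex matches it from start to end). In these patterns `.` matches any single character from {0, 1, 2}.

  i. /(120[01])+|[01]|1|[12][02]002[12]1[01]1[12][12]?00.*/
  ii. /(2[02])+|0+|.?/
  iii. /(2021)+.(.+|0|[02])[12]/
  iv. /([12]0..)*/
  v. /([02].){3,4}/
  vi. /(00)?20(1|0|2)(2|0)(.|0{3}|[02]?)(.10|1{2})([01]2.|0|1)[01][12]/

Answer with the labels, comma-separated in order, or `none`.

v

i → no match
ii → no match
iii → no match — must start with '2021'
iv → no match
v → match
vi → no match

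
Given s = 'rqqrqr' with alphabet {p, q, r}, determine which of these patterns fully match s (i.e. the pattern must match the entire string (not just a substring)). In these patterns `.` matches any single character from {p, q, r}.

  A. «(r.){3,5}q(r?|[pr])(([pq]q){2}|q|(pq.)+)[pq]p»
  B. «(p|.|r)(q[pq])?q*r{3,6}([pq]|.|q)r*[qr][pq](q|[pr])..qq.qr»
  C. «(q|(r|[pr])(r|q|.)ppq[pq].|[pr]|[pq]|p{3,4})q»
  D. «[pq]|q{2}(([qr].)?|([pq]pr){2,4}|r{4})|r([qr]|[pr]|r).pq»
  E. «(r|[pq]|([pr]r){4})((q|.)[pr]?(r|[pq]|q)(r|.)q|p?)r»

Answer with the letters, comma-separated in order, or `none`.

E

A → no match — must end with 'p'
B → no match
C → no match — must end with 'q'
D → no match
E → match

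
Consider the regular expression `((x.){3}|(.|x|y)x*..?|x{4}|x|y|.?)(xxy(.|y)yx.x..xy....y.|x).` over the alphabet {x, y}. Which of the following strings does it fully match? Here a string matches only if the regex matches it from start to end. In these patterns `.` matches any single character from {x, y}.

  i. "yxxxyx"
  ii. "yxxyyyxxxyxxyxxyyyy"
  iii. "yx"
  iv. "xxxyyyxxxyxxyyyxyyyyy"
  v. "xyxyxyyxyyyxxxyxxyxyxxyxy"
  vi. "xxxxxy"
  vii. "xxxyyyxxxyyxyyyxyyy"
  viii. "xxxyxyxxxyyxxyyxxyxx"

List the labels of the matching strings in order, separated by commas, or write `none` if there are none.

vi

i → no match
ii → no match
iii → no match
iv → no match
v → no match
vi → match
vii → no match
viii → no match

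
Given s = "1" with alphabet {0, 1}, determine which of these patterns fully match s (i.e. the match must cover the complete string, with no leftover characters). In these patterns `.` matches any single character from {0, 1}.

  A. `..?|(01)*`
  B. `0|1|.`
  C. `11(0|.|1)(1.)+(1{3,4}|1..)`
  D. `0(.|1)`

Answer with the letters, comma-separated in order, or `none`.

A → match
B → match
C → no match — must start with "11"
D → no match — must start with "0"

A, B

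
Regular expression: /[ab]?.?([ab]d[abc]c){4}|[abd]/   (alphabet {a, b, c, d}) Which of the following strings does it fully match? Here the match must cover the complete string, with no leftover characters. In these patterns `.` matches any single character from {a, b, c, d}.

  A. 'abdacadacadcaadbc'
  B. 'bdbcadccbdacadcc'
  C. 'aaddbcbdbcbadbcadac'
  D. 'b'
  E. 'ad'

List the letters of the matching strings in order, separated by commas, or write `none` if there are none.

B, D

A → no match
B → match
C → no match
D → match
E → no match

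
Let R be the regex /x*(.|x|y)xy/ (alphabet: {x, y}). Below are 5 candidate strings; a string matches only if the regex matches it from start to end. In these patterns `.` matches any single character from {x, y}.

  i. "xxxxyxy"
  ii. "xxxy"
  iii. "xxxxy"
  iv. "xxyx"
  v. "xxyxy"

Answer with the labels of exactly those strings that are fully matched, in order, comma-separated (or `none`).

i, ii, iii, v

i. "xxxxyxy" → match
ii. "xxxy" → match
iii. "xxxxy" → match
iv. "xxyx" → no match — must end with "xy"
v. "xxyxy" → match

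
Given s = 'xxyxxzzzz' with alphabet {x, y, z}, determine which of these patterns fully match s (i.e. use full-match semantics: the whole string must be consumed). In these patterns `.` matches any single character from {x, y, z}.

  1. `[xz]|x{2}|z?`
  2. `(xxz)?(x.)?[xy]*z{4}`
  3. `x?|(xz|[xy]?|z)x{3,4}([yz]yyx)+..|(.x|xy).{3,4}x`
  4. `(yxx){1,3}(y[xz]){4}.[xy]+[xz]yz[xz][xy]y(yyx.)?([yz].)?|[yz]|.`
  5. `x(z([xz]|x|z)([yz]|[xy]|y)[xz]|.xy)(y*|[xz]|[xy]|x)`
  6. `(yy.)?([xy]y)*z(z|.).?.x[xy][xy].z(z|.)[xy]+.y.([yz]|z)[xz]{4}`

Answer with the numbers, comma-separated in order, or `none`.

1 → no match
2 → match
3 → no match
4 → no match
5 → no match
6 → no match

2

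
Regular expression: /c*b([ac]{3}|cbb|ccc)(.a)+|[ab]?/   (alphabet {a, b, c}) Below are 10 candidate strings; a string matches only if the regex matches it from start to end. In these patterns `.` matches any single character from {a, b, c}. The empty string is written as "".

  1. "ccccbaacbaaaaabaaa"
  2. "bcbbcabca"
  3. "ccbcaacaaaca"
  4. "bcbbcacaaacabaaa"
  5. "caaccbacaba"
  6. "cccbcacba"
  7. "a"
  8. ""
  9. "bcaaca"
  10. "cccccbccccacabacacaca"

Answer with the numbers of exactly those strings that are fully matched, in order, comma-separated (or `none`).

1, 3, 4, 6, 7, 8, 9, 10

1 → match
2 → no match
3 → match
4 → match
5 → no match
6 → match
7 → match
8 → match
9 → match
10 → match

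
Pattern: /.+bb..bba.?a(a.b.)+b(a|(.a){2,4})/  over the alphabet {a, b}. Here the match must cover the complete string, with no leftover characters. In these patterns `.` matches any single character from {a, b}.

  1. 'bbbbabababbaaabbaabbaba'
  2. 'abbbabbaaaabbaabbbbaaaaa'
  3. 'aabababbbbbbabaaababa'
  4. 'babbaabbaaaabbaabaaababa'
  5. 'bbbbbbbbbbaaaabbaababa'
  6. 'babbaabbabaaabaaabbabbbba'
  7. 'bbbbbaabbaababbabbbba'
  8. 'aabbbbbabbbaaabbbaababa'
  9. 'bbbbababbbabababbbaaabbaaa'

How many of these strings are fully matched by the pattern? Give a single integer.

6

1 → no match
2 → match
3 → match
4 → match
5 → match
6 → match
7 → no match
8 → match
9 → no match
Total matched: 6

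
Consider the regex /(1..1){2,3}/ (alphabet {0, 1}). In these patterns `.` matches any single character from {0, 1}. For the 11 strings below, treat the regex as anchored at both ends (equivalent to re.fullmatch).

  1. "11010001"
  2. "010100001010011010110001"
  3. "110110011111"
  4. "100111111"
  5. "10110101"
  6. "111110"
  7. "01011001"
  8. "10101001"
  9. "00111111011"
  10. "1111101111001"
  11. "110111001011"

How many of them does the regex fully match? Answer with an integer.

1

1 → no match
2 → no match — must start with "1"
3 → match
4 → no match
5 → no match
6 → no match — must end with "1"
7 → no match — must start with "1"
8 → no match
9 → no match — must start with "1"
10 → no match
11 → no match
Total matched: 1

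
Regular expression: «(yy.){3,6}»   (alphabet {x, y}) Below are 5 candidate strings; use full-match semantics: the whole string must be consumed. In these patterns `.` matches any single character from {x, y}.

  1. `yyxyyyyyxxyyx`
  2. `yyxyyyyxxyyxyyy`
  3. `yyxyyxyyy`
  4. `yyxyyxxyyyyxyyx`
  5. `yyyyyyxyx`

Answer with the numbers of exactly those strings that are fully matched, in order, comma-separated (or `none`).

1 → no match
2 → no match
3 → match
4 → no match
5 → no match

3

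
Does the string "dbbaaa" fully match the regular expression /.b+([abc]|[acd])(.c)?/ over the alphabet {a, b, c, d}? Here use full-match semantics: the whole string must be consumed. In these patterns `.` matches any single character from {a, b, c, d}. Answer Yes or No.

No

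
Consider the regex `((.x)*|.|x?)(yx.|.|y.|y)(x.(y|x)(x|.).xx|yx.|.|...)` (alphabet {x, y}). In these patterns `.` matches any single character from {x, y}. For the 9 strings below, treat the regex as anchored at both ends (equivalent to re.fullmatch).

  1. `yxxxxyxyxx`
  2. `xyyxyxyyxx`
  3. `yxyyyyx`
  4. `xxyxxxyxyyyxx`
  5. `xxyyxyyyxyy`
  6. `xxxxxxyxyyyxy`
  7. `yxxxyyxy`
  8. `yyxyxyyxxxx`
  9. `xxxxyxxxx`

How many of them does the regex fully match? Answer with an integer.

8

1. `yxxxxyxyxx` → match
2. `xyyxyxyyxx` → match
3. `yxyyyyx` → match
4 → match
5. `xxyyxyyyxyy` → no match
6 → match
7. `yxxxyyxy` → match
8. `yyxyxyyxxxx` → match
9. `xxxxyxxxx` → match
Total matched: 8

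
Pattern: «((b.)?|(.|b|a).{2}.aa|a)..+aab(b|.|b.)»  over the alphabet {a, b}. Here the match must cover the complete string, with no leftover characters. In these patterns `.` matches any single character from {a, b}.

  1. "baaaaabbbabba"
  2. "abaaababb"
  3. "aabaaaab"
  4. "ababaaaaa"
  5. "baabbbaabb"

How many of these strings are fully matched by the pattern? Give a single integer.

1 → no match
2 → no match
3 → no match
4 → no match
5 → match
Total matched: 1

1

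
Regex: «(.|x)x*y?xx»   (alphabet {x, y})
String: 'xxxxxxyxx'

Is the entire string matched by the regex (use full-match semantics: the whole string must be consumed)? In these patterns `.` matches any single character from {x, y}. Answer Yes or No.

Yes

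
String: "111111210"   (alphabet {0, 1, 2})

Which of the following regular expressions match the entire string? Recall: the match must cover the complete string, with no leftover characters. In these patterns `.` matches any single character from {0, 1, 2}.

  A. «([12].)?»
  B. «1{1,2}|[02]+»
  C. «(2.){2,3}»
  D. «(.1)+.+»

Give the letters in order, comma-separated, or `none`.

D

A → no match
B → no match
C → no match — must start with "2"
D → match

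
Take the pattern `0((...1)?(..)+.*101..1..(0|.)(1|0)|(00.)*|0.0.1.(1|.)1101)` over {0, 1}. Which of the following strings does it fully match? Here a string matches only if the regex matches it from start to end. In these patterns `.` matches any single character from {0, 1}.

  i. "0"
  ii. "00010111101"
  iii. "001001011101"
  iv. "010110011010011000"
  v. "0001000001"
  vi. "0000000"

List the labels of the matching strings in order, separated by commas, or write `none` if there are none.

i, iii, iv, v, vi

i → match
ii → no match
iii → match
iv → match
v → match
vi → match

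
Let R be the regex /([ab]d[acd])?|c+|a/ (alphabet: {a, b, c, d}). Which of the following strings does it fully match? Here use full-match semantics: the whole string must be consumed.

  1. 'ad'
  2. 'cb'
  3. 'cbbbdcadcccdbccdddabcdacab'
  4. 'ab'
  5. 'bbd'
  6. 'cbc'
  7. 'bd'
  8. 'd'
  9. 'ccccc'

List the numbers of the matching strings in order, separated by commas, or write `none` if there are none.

9

1 → no match
2 → no match
3 → no match
4 → no match
5 → no match
6 → no match
7 → no match
8 → no match
9 → match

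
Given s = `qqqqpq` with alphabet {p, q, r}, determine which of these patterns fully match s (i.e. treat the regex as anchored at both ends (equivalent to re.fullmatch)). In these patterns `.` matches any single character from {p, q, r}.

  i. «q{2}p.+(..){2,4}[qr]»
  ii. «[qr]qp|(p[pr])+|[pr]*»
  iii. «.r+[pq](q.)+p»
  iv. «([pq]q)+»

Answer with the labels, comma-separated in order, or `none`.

iv

i → no match
ii → no match
iii → no match — must end with `p`
iv → match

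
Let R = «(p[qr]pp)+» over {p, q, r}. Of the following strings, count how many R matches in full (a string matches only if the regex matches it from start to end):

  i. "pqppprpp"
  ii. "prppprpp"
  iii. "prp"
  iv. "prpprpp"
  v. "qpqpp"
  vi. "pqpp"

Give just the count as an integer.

i → match
ii → match
iii → no match — must end with "pp"
iv → no match
v → no match — must start with "p"
vi → match
Total matched: 3

3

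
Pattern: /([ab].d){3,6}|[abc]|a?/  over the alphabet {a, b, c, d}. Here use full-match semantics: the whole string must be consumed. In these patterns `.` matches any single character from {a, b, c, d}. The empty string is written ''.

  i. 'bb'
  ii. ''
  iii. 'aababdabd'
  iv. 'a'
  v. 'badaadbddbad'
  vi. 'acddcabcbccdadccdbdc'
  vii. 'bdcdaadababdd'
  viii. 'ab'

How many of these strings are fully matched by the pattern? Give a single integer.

i → no match
ii → match
iii → no match
iv → match
v → match
vi → no match
vii → no match
viii → no match
Total matched: 3

3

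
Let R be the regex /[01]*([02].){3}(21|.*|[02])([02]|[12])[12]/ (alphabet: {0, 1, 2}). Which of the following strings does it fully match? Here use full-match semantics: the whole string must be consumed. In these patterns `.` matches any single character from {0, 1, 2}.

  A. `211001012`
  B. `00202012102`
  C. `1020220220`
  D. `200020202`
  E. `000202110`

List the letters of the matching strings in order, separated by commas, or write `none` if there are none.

B, D

A → no match
B → match
C → no match
D → match
E → no match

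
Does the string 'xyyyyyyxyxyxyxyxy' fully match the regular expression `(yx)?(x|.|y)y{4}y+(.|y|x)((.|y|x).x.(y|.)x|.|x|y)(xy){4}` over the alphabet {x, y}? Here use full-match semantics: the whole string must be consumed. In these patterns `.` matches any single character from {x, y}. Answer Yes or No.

Yes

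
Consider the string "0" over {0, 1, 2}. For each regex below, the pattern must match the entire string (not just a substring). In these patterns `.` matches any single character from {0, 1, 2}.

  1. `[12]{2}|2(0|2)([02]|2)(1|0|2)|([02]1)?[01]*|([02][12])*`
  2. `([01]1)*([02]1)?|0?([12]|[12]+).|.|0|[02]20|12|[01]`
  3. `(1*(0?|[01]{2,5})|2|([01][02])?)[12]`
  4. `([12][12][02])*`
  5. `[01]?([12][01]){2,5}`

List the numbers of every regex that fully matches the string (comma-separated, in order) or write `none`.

1, 2

1 → match
2 → match
3 → no match
4 → no match
5 → no match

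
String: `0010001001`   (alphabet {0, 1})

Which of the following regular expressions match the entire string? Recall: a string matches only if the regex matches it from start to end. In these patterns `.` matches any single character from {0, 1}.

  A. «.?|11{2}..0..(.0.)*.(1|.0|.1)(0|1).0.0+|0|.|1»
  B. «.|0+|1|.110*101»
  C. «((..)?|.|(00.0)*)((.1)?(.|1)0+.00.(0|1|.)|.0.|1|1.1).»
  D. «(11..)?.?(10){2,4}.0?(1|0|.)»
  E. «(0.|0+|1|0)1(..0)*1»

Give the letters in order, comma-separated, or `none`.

A → no match
B → no match
C → no match
D → no match
E → match

E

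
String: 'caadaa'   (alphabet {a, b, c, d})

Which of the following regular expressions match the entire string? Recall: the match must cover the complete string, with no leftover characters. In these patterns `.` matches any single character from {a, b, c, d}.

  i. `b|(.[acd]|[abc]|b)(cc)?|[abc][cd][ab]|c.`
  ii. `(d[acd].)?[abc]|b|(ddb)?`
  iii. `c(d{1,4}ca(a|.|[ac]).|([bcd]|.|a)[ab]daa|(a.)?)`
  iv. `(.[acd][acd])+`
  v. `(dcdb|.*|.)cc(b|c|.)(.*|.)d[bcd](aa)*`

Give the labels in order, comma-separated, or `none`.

iii, iv

i → no match
ii → no match
iii → match
iv → match
v → no match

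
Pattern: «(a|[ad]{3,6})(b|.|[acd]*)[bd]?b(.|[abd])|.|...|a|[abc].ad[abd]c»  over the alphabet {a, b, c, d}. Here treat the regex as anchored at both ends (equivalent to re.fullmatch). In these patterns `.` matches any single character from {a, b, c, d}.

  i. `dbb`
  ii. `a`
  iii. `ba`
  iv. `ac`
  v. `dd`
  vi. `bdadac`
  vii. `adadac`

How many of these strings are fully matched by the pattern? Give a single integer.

i → match
ii → match
iii → no match
iv → no match
v → no match
vi → match
vii → match
Total matched: 4

4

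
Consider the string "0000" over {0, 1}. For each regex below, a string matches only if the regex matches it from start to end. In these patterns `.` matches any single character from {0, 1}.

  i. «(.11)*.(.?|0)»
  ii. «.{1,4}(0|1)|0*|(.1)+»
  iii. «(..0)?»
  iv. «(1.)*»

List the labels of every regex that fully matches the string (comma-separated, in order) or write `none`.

ii

i → no match
ii → match
iii → no match
iv → no match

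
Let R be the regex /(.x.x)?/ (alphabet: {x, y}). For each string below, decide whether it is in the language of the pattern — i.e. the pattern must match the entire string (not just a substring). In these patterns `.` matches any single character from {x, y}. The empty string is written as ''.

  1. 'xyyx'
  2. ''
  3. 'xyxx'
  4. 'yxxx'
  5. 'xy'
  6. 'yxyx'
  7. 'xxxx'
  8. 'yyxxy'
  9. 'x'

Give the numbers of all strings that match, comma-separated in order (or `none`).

2, 4, 6, 7

1. 'xyyx' → no match
2. '' → match
3. 'xyxx' → no match
4. 'yxxx' → match
5. 'xy' → no match
6. 'yxyx' → match
7. 'xxxx' → match
8. 'yyxxy' → no match
9. 'x' → no match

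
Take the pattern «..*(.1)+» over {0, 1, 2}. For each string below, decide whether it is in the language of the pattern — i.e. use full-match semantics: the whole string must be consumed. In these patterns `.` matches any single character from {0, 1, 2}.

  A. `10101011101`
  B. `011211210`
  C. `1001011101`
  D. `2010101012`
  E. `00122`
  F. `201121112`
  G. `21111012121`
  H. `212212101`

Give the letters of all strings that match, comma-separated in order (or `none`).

A, C, G, H

A → match
B → no match — must end with `1`
C → match
D → no match — must end with `1`
E → no match — must end with `1`
F → no match — must end with `1`
G → match
H → match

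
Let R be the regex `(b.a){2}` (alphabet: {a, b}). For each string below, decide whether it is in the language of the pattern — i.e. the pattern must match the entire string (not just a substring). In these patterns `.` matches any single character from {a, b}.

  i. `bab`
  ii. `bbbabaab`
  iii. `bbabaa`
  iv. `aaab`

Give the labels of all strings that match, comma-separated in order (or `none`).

iii

i → no match — must end with `a`
ii → no match — must end with `a`
iii → match
iv → no match — must start with `b`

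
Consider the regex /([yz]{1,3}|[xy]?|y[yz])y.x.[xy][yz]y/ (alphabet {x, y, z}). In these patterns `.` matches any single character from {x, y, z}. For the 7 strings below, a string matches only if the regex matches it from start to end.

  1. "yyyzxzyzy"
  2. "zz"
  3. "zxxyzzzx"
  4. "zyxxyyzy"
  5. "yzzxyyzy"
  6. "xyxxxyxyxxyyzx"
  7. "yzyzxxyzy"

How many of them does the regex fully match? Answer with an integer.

1 → match
2 → no match — must end with "y"
3 → no match — must end with "y"
4 → match
5 → no match
6 → no match — must end with "y"
7 → match
Total matched: 3

3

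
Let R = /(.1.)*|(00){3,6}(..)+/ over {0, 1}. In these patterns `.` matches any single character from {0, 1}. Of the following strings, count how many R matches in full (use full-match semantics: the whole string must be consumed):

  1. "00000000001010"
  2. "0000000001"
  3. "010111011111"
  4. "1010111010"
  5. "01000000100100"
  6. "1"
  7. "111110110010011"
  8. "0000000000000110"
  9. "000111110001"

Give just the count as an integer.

5

1 → match
2 → match
3 → match
4 → no match
5 → no match
6 → no match
7 → match
8 → match
9 → no match
Total matched: 5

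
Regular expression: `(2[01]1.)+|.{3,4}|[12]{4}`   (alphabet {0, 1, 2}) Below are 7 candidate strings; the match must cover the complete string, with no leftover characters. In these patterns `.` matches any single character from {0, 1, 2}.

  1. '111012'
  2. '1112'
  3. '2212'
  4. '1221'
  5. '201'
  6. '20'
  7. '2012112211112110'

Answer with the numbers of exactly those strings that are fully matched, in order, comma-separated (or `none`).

2, 3, 4, 5

1 → no match
2 → match
3 → match
4 → match
5 → match
6 → no match
7 → no match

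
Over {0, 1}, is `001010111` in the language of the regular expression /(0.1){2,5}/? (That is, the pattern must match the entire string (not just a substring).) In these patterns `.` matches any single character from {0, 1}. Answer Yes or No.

No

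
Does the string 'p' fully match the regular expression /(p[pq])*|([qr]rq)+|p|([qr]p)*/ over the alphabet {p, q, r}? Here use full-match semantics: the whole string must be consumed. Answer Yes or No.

Yes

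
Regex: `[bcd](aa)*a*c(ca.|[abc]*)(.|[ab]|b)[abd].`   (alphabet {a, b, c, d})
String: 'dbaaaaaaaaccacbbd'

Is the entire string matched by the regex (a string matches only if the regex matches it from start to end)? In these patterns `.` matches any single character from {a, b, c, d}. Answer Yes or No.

No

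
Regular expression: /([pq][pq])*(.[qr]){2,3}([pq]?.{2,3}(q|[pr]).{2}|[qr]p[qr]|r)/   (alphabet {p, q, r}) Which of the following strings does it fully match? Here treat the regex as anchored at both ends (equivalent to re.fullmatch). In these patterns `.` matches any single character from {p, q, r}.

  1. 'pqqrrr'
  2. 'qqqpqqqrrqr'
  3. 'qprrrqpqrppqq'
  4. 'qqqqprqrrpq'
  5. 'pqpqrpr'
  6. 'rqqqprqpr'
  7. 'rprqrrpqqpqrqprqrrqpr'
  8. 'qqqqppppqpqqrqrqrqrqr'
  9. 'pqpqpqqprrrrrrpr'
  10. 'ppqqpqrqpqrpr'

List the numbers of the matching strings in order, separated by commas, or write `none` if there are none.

1 → no match
2 → match
3 → match
4 → match
5 → match
6 → match
7 → no match
8 → match
9 → no match
10 → match

2, 3, 4, 5, 6, 8, 10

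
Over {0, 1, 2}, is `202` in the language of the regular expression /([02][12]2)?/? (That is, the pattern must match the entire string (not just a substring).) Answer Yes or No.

No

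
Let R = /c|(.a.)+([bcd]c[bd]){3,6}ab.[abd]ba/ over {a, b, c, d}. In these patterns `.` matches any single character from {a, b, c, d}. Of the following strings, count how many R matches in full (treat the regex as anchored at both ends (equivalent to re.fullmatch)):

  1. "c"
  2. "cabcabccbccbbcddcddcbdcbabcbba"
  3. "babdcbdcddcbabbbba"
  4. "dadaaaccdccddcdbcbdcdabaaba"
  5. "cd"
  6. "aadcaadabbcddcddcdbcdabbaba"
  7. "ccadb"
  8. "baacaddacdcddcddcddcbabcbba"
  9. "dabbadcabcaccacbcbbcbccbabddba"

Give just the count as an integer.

7

1 → match
2 → match
3 → match
4 → match
5 → no match
6 → match
7 → no match
8 → match
9 → match
Total matched: 7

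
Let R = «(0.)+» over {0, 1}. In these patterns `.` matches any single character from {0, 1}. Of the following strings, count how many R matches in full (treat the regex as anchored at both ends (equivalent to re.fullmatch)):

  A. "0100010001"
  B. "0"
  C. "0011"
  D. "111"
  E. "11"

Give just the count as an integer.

A → match
B → no match
C → no match
D → no match — must start with "0"
E → no match — must start with "0"
Total matched: 1

1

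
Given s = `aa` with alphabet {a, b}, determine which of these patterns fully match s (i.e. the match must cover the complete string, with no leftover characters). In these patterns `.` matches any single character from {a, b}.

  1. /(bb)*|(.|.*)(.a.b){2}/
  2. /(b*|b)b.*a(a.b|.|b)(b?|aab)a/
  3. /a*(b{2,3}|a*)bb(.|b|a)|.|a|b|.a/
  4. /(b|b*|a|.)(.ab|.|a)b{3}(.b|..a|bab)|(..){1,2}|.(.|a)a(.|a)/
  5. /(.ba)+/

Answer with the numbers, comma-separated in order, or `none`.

1 → no match
2 → no match
3 → match
4 → match
5 → no match — must end with `ba`

3, 4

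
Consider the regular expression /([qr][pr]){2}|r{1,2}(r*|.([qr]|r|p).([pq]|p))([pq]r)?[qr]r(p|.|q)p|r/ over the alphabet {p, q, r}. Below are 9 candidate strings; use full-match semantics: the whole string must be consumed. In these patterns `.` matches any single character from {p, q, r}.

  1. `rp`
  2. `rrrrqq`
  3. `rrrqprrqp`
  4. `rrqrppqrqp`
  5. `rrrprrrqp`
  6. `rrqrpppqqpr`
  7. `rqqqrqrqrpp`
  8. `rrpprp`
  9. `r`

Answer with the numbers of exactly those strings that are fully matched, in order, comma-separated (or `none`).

3, 4, 5, 9

1 → no match
2 → no match
3 → match
4 → match
5 → match
6 → no match
7 → no match
8 → no match
9 → match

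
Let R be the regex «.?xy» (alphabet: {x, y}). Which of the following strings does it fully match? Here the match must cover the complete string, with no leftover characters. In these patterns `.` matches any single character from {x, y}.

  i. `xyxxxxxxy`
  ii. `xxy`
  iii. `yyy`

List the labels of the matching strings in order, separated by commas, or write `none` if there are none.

i → no match
ii → match
iii → no match — must end with `xy`

ii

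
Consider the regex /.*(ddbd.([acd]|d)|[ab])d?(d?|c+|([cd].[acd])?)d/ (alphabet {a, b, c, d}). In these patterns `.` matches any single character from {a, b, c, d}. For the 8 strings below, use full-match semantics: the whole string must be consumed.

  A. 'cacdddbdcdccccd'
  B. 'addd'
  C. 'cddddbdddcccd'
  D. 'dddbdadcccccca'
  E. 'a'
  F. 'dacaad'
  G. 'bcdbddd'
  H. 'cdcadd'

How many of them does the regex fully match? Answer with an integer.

6

A → match
B → match
C → match
D → no match — must end with 'd'
E → no match — must end with 'd'
F → match
G → match
H → match
Total matched: 6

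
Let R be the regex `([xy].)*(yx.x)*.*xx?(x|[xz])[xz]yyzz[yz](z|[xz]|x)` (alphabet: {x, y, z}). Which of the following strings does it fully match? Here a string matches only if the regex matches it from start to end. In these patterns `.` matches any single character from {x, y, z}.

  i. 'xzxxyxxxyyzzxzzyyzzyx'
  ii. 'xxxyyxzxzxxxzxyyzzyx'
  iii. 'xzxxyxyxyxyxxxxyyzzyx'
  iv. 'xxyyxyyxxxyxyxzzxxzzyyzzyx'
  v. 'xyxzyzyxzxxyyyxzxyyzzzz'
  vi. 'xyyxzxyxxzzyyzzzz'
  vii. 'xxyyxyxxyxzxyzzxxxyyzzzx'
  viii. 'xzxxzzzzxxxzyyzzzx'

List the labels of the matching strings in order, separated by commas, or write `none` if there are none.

i, ii, iii, iv, v, vi, vii, viii

i → match
ii → match
iii → match
iv → match
v → match
vi → match
vii → match
viii → match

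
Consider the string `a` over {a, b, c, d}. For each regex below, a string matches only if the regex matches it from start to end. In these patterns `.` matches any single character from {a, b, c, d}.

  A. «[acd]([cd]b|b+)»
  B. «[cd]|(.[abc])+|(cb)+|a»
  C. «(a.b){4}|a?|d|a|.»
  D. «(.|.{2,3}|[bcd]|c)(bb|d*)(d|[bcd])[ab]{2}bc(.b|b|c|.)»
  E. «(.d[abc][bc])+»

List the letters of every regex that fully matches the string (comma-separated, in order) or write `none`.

B, C

A → no match — must end with `b`
B → match
C → match
D → no match
E → no match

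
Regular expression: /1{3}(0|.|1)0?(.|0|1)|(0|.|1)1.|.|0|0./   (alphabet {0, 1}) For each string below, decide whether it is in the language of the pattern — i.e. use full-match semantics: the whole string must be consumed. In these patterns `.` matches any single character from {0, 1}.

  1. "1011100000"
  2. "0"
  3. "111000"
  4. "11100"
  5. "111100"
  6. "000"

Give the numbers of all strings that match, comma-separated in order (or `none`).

2, 3, 4, 5

1 → no match
2 → match
3 → match
4 → match
5 → match
6 → no match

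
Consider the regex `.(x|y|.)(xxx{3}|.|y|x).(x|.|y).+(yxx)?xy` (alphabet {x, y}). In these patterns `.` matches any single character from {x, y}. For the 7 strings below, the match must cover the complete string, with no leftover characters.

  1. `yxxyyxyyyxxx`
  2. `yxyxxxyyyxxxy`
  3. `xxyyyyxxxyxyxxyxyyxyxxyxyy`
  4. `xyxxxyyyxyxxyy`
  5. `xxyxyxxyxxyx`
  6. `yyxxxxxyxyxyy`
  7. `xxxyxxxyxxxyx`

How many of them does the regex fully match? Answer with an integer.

1 → no match — must end with `xy`
2 → match
3 → no match — must end with `xy`
4 → no match — must end with `xy`
5 → no match — must end with `xy`
6 → no match — must end with `xy`
7 → no match — must end with `xy`
Total matched: 1

1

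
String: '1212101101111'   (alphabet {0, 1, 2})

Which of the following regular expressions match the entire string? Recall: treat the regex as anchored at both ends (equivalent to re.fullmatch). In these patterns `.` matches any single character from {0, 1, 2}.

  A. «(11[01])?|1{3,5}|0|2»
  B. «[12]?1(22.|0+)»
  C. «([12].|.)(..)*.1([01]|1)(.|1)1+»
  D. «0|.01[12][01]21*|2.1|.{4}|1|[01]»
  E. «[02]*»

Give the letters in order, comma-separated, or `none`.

C

A → no match
B → no match
C → match
D → no match
E → no match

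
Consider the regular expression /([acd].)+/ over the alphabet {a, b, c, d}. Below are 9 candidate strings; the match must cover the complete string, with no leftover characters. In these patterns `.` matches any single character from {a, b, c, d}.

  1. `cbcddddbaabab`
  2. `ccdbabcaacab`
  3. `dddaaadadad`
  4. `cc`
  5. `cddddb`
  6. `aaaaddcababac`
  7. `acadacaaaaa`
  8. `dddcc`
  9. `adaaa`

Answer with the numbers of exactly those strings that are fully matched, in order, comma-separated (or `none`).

2, 4, 5

1 → no match
2. `ccdbabcaacab` → match
3. `dddaaadadad` → no match
4. `cc` → match
5. `cddddb` → match
6 → no match
7. `acadacaaaaa` → no match
8. `dddcc` → no match
9. `adaaa` → no match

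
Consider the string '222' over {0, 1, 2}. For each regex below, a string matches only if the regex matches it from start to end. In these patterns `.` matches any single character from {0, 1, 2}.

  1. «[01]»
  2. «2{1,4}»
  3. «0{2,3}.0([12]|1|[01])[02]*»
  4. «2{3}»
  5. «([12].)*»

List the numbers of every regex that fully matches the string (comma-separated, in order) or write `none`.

2, 4

1 → no match
2 → match
3 → no match — must start with '0'
4 → match
5 → no match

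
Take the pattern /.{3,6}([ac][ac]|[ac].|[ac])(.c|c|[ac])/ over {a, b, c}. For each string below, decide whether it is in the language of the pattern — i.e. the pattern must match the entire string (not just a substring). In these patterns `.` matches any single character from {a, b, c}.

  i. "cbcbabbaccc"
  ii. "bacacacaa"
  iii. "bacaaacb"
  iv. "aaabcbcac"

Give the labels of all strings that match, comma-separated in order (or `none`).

ii, iv

i. "cbcbabbaccc" → no match
ii. "bacacacaa" → match
iii. "bacaaacb" → no match
iv. "aaabcbcac" → match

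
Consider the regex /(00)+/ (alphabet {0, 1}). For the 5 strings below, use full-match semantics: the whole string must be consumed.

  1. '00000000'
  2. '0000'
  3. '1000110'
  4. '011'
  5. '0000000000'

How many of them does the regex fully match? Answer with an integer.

1. '00000000' → match
2. '0000' → match
3. '1000110' → no match — must start with '00'
4. '011' → no match — must start with '00'
5. '0000000000' → match
Total matched: 3

3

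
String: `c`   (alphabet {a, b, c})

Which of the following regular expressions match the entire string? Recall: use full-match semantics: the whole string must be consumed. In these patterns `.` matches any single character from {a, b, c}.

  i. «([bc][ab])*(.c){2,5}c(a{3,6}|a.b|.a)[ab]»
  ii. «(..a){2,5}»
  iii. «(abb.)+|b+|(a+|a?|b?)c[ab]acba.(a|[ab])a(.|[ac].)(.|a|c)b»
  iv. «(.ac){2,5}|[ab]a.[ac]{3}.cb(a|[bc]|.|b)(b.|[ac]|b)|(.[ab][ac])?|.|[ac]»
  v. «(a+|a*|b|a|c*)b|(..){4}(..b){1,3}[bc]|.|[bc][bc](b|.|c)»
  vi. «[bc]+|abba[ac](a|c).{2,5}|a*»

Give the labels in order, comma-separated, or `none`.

i → no match
ii → no match — must end with `a`
iii → no match
iv → match
v → match
vi → match

iv, v, vi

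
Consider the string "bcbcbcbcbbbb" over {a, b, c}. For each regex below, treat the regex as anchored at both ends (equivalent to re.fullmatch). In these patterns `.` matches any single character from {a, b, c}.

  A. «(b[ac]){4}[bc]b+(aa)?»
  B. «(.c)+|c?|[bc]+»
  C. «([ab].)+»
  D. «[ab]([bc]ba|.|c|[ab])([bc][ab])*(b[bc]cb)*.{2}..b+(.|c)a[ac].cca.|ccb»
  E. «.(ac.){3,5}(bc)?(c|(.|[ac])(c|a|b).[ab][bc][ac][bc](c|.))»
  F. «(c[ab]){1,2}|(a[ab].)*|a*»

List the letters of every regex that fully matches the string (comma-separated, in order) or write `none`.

A, B, C

A → match
B → match
C → match
D → no match
E → no match
F → no match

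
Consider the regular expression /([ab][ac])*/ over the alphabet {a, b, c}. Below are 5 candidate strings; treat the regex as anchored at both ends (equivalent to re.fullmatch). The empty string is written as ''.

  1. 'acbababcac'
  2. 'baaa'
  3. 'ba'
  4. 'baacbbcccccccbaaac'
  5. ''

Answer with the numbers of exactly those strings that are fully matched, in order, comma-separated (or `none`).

1, 2, 3, 5

1 → match
2 → match
3 → match
4 → no match
5 → match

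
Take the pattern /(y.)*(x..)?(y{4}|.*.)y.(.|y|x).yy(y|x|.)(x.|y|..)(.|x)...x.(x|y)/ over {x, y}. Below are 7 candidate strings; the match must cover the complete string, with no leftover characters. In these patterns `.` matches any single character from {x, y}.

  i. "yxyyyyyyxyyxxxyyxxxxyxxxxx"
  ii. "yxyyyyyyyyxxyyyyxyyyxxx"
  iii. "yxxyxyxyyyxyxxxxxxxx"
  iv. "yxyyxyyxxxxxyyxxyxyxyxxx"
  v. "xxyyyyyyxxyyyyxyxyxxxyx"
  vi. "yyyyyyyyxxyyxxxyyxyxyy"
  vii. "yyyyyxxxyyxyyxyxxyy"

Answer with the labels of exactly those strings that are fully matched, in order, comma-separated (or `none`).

i → match
ii → match
iii → no match
iv → no match
v → match
vi → match
vii → match

i, ii, v, vi, vii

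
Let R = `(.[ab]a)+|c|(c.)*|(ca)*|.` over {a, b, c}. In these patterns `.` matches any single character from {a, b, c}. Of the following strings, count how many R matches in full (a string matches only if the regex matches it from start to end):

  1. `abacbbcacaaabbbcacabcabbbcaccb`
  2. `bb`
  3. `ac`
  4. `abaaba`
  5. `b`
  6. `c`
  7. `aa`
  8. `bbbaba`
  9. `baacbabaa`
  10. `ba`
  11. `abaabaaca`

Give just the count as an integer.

1 → no match
2 → no match
3 → no match
4 → match
5 → match
6 → match
7 → no match
8 → no match
9 → match
10 → no match
11 → no match
Total matched: 4

4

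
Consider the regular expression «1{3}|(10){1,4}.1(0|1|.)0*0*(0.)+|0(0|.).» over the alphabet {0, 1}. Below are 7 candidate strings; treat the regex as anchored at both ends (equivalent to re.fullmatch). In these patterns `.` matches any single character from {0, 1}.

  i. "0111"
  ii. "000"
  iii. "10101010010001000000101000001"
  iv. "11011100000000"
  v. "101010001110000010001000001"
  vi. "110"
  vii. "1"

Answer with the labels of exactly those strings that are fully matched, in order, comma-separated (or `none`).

i → no match
ii → match
iii → no match
iv → no match
v → no match
vi → no match
vii → no match

ii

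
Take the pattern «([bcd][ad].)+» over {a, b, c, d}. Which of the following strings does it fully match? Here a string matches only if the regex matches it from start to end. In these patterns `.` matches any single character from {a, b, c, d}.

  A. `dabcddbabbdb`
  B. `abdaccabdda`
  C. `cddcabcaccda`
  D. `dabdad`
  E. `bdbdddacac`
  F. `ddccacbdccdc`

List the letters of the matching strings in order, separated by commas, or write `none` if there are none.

A, C, D, F

A. `dabcddbabbdb` → match
B. `abdaccabdda` → no match
C. `cddcabcaccda` → match
D. `dabdad` → match
E. `bdbdddacac` → no match
F. `ddccacbdccdc` → match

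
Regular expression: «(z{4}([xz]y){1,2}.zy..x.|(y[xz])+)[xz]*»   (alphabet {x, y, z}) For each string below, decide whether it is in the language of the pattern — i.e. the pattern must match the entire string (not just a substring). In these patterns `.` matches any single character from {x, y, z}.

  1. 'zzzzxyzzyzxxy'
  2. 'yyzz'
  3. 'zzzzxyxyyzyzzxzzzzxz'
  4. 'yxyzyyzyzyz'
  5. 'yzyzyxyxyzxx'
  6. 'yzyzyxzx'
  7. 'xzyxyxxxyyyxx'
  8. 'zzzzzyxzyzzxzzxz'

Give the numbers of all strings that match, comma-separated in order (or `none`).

1 → match
2 → no match
3 → match
4 → no match
5 → match
6 → match
7 → no match
8 → match

1, 3, 5, 6, 8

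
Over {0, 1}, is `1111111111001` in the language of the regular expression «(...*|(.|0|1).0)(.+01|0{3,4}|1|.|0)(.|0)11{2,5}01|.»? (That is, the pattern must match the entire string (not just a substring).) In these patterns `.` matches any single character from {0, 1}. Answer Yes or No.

No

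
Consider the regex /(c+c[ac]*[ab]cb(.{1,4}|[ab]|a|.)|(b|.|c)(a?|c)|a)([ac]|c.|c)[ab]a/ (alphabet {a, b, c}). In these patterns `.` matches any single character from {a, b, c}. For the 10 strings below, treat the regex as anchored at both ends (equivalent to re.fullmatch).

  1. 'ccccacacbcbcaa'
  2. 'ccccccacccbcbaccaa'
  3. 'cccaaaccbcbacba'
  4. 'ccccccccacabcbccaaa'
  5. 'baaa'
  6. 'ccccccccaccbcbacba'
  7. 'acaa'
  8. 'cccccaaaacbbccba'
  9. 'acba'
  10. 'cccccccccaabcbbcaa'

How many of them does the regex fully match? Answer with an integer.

10

1 → match
2 → match
3 → match
4 → match
5 → match
6 → match
7 → match
8 → match
9 → match
10 → match
Total matched: 10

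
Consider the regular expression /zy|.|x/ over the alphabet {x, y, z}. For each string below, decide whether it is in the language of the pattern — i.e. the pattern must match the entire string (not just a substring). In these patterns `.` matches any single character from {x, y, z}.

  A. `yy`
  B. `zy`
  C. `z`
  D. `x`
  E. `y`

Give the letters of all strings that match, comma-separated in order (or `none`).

B, C, D, E

A → no match
B → match
C → match
D → match
E → match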